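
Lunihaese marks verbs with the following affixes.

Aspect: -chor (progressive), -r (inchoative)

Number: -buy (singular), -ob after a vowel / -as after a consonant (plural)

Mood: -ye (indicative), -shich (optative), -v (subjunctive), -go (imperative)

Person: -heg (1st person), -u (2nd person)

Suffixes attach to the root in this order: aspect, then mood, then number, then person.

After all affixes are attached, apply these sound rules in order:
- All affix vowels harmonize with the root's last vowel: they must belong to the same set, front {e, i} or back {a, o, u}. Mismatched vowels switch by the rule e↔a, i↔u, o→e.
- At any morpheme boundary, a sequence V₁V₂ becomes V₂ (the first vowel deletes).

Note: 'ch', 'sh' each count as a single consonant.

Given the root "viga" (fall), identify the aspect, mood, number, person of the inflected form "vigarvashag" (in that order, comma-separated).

inchoative, subjunctive, plural, 1st person

Segment: viga-r-v-as-heg.
aspect: -r → inchoative.
mood: -v → subjunctive.
number: -ob/as → plural.
person: -heg → 1st person.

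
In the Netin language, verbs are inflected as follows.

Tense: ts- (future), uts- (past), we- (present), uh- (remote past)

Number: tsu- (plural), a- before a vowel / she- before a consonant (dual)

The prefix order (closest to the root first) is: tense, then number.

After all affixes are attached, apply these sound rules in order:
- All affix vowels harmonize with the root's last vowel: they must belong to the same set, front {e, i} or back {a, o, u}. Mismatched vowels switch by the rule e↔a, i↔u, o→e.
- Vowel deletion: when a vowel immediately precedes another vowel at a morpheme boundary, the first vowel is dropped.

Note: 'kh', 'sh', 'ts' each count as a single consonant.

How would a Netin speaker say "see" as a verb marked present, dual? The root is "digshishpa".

Attach tense present we- → wedigshishpa.
Attach number dual she- (before consonant 'w') → shewedigshishpa.
Apply vowel harmony: shewedigshishpa → shawadigshishpa.
Vowel deletion: no change.

shawadigshishpa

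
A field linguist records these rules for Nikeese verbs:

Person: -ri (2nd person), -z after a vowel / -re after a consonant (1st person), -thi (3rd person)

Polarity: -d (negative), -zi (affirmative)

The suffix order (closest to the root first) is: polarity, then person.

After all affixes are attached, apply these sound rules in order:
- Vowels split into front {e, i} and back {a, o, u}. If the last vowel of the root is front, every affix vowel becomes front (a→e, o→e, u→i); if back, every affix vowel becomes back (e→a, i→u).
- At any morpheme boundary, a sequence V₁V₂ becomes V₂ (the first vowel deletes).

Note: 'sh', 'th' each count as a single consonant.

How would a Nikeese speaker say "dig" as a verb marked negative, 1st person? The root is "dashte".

Attach polarity negative -d → dashted.
Attach person 1st person -re (after consonant 'd') → dashtedre.
Vowel harmony: no change.
Vowel deletion: no change.

dashtedre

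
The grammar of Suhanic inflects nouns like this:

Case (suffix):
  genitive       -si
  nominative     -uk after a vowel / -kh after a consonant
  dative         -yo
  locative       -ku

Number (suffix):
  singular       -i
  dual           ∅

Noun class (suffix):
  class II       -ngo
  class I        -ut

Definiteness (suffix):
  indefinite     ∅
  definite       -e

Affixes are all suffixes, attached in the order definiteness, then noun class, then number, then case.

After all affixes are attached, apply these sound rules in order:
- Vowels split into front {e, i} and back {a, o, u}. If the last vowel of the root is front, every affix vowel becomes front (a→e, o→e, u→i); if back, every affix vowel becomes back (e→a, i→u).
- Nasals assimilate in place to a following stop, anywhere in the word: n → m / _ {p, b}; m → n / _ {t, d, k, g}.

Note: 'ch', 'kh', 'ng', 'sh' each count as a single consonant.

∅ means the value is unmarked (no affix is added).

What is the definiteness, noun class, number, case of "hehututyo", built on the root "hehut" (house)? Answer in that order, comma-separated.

Segment: hehut-ut-yo.
definiteness: ∅ → indefinite.
noun class: -ut → class I.
number: ∅ → dual.
case: -yo → dative.

indefinite, class I, dual, dative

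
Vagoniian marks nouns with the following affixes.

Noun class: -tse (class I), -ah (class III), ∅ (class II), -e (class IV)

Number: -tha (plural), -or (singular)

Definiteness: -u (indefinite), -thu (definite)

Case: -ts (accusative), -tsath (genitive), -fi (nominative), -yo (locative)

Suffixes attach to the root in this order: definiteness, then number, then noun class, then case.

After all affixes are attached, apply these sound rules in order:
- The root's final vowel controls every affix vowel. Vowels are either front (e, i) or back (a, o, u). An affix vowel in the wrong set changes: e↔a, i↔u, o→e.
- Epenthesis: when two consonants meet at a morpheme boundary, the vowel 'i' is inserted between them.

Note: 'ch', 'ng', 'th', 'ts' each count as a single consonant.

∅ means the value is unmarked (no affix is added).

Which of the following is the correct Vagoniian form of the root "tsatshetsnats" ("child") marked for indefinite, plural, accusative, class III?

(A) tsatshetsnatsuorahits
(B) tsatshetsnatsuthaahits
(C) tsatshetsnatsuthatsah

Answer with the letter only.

Attach definiteness indefinite -u → tsatshetsnatsu.
Attach number plural -tha → tsatshetsnatsutha.
Attach noun class class III -ah → tsatshetsnatsuthaah.
Attach case accusative -ts → tsatshetsnatsuthaahts.
Vowel harmony: no change.
Apply epenthesis: tsatshetsnatsuthaahts → tsatshetsnatsuthaahits.
So the correct form is tsatshetsnatsuthaahits, option (B).
(C) tsatshetsnatsuthatsah is wrong: it has the affixes in the wrong order.
(A) tsatshetsnatsuorahits is wrong: it uses singular instead of plural for number.

B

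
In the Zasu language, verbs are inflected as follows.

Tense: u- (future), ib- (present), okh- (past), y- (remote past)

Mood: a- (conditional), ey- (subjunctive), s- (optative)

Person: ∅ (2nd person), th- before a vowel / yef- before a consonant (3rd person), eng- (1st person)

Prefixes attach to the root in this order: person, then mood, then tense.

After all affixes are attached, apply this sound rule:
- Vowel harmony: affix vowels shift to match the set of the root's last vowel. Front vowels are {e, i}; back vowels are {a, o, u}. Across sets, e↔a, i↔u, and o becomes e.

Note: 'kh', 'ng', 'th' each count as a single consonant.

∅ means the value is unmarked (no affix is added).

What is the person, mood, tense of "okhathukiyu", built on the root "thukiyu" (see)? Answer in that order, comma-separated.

2nd person, conditional, past

Segment: okh-a-thukiyu.
person: ∅ → 2nd person.
mood: a- → conditional.
tense: okh- → past.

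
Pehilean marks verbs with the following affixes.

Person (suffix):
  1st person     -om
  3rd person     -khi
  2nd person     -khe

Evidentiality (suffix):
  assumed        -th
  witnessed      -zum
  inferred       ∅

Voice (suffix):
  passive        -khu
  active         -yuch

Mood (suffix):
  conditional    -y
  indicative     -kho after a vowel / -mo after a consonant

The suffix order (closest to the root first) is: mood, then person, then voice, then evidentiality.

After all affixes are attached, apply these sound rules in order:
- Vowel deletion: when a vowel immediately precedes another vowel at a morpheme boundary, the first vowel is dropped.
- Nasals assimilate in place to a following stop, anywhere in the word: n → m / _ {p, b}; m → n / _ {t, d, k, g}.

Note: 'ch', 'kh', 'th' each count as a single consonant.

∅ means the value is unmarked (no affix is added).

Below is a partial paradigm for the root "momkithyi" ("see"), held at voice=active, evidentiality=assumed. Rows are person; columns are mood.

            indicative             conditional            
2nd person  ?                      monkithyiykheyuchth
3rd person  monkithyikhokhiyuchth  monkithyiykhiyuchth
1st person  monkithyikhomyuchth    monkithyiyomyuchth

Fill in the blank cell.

Attach mood indicative -kho (after vowel 'i') → momkithyikho.
Attach person 2nd person -khe → momkithyikhokhe.
Attach voice active -yuch → momkithyikhokheyuch.
Attach evidentiality assumed -th → momkithyikhokheyuchth.
Vowel deletion: no change.
Apply nasal assimilation: momkithyikhokheyuchth → monkithyikhokheyuchth.

monkithyikhokheyuchth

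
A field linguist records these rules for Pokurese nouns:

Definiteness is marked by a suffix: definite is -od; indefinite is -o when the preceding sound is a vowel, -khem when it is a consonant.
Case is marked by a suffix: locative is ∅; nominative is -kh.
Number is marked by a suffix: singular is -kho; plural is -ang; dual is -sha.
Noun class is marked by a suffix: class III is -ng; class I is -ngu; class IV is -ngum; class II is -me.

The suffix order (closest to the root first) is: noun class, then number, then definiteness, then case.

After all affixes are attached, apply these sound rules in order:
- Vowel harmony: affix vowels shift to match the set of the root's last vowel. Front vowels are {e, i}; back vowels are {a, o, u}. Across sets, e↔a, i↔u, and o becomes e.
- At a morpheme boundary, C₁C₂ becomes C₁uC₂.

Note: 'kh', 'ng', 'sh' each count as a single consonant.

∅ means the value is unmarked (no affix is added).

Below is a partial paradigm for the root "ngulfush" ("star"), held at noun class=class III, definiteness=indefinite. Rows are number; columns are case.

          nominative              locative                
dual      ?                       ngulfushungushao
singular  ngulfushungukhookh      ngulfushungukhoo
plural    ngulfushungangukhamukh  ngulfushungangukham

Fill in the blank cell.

Attach noun class class III -ng → ngulfushng.
Attach number dual -sha → ngulfushngsha.
Attach definiteness indefinite -o (after vowel 'a') → ngulfushngshao.
Attach case nominative -kh → ngulfushngshaokh.
Vowel harmony: no change.
Apply epenthesis: ngulfushngshaokh → ngulfushungushaokh.

ngulfushungushaokh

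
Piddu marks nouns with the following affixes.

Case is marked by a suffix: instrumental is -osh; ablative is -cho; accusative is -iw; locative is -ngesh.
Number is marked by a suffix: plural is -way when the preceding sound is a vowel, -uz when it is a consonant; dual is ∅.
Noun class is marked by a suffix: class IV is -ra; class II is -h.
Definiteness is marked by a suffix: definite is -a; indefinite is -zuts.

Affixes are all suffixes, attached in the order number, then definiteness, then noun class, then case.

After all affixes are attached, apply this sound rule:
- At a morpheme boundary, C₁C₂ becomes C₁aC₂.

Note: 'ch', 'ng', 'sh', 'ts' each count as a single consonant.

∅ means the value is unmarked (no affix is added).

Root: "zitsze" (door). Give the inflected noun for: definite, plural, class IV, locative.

Attach number plural -way (after vowel 'e') → zitszeway.
Attach definiteness definite -a → zitszewaya.
Attach noun class class IV -ra → zitszewayara.
Attach case locative -ngesh → zitszewayarangesh.
Epenthesis: no change.

zitszewayarangesh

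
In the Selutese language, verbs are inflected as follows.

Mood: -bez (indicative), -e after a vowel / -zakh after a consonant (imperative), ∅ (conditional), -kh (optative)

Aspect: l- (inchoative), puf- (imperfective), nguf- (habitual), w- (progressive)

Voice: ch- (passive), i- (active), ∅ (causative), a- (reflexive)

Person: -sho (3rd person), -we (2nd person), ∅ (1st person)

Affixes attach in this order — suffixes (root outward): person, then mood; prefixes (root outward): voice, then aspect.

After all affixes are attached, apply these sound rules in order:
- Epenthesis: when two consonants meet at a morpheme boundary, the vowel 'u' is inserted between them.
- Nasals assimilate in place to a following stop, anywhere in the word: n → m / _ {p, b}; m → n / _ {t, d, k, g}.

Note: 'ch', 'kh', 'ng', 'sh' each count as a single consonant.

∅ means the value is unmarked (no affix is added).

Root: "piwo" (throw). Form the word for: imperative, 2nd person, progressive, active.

Attach person 2nd person -we → piwowe.
Attach mood imperative -e (after vowel 'e') → piwowee.
Attach voice active i- → ipiwowee.
Attach aspect progressive w- → wipiwowee.
Epenthesis: no change.
Nasal assimilation: no change.

wipiwowee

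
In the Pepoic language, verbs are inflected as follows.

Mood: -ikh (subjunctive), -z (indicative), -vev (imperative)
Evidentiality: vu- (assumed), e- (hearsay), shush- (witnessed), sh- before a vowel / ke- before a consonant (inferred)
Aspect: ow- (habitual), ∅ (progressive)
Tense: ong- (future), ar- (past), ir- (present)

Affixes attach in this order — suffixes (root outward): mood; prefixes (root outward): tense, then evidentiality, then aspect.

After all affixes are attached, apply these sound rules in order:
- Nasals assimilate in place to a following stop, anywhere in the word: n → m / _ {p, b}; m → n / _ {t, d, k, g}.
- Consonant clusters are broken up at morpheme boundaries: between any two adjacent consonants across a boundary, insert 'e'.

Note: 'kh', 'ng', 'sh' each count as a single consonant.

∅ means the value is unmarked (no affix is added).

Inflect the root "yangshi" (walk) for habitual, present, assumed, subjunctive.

owevuireyangshiikh

Attach mood subjunctive -ikh → yangshiikh.
Attach tense present ir- → iryangshiikh.
Attach evidentiality assumed vu- → vuiryangshiikh.
Attach aspect habitual ow- → owvuiryangshiikh.
Nasal assimilation: no change.
Apply epenthesis: owvuiryangshiikh → owevuireyangshiikh.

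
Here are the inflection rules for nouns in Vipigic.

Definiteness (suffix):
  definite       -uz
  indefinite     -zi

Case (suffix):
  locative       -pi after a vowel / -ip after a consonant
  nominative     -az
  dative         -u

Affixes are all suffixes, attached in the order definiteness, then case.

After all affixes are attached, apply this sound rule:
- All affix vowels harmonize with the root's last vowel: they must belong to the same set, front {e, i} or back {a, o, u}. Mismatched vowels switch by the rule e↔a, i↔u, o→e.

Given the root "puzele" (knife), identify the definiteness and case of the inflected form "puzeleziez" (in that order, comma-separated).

Segment: puzele-zi-az.
definiteness: -zi → indefinite.
case: -az → nominative.

indefinite, nominative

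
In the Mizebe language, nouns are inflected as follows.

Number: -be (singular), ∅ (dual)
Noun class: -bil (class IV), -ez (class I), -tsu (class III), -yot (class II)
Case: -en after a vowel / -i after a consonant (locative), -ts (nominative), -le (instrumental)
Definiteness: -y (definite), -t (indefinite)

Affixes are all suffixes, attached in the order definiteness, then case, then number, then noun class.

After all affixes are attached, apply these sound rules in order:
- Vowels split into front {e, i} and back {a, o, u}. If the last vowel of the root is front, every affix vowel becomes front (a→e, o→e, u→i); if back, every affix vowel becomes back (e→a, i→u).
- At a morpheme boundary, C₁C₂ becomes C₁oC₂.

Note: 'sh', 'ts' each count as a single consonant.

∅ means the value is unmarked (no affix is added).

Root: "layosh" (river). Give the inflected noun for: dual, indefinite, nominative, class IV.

Attach definiteness indefinite -t → layosht.
Attach case nominative -ts → layoshtts.
number = dual: zero marking, form stays layoshtts.
Attach noun class class IV -bil → layoshttsbil.
Apply vowel harmony: layoshttsbil → layoshttsbul.
Apply epenthesis: layoshttsbul → layoshototsobul.

layoshototsobul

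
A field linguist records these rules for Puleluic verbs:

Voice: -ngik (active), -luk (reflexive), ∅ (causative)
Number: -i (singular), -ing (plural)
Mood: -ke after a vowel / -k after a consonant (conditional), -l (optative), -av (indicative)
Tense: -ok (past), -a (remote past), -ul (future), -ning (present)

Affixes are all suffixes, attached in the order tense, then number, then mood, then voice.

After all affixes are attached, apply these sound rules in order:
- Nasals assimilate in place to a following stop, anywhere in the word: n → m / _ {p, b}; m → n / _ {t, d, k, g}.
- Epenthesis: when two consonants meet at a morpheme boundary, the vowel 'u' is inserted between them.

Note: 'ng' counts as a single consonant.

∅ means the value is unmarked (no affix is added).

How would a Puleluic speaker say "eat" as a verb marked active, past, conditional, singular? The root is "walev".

walevokikengik

Attach tense past -ok → walevok.
Attach number singular -i → walevoki.
Attach mood conditional -ke (after vowel 'i') → walevokike.
Attach voice active -ngik → walevokikengik.
Nasal assimilation: no change.
Epenthesis: no change.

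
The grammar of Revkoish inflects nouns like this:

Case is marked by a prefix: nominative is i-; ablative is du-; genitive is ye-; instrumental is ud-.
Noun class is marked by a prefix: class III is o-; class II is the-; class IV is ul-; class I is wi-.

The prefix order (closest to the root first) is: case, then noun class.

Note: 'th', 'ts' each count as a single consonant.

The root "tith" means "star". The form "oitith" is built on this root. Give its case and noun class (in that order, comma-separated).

Segment: o-i-tith.
case: i- → nominative.
noun class: o- → class III.

nominative, class III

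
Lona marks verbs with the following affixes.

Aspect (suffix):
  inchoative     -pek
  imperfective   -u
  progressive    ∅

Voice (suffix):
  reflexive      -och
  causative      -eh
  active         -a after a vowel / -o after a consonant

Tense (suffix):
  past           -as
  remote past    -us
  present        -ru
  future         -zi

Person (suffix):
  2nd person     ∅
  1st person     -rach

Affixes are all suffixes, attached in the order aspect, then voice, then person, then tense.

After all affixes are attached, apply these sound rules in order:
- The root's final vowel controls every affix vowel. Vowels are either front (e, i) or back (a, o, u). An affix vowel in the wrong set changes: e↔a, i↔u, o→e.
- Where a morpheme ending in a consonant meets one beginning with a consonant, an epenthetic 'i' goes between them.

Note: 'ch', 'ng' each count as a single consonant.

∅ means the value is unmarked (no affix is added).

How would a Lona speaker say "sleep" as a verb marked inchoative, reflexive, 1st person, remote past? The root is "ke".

kepekechirechis

Attach aspect inchoative -pek → kepek.
Attach voice reflexive -och → kepekoch.
Attach person 1st person -rach → kepekochrach.
Attach tense remote past -us → kepekochrachus.
Apply vowel harmony: kepekochrachus → kepekechrechis.
Apply epenthesis: kepekechrechis → kepekechirechis.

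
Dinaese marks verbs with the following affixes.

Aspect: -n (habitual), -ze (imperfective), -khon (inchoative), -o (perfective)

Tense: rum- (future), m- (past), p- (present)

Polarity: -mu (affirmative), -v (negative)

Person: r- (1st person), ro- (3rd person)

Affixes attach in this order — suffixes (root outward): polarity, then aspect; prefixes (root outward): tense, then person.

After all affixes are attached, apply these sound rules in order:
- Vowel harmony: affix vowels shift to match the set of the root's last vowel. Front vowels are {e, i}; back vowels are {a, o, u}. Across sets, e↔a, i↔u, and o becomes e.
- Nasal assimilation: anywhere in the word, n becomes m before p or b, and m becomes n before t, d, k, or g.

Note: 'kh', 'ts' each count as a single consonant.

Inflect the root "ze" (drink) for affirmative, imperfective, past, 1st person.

rmzemize

Attach tense past m- → mze.
Attach polarity affirmative -mu → mzemu.
Attach aspect imperfective -ze → mzemuze.
Attach person 1st person r- → rmzemuze.
Apply vowel harmony: rmzemuze → rmzemize.
Nasal assimilation: no change.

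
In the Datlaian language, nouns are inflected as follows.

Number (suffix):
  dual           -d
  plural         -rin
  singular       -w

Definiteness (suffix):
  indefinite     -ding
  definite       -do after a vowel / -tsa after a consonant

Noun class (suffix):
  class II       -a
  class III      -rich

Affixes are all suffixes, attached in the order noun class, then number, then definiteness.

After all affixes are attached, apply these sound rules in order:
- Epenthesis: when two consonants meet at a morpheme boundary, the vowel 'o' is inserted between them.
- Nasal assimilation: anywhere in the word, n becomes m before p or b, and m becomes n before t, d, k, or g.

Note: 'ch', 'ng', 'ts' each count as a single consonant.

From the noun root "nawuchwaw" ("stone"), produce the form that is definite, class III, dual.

nawuchwaworichodotsa

Attach noun class class III -rich → nawuchwawrich.
Attach number dual -d → nawuchwawrichd.
Attach definiteness definite -tsa (after consonant 'd') → nawuchwawrichdtsa.
Apply epenthesis: nawuchwawrichdtsa → nawuchwaworichodotsa.
Nasal assimilation: no change.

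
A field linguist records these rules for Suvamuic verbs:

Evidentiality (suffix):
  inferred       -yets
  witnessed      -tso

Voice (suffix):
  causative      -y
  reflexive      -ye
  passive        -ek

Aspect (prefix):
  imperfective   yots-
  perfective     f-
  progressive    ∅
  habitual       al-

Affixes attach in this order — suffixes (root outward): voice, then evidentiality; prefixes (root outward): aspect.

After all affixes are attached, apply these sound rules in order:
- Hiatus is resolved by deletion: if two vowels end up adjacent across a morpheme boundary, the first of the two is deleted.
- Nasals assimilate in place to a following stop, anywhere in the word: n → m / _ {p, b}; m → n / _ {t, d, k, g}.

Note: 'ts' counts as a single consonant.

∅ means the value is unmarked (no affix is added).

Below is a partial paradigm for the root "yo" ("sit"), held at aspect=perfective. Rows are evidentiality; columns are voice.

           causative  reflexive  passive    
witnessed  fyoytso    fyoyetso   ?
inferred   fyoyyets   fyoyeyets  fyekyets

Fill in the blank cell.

Attach voice passive -ek → yoek.
Attach aspect perfective f- → fyoek.
Attach evidentiality witnessed -tso → fyoektso.
Apply vowel deletion: fyoektso → fyektso.
Nasal assimilation: no change.

fyektso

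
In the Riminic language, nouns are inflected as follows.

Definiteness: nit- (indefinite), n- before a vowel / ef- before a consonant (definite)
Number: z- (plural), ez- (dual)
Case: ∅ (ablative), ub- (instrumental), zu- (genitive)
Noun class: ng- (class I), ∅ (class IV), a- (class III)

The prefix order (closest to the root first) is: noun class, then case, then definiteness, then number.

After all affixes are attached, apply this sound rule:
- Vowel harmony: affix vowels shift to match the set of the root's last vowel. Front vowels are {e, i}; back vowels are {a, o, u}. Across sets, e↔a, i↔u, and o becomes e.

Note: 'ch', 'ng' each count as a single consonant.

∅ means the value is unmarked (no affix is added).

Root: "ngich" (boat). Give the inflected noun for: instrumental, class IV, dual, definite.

eznibngich

noun class = class IV: zero marking, form stays ngich.
Attach case instrumental ub- → ubngich.
Attach definiteness definite n- (before vowel 'u') → nubngich.
Attach number dual ez- → eznubngich.
Apply vowel harmony: eznubngich → eznibngich.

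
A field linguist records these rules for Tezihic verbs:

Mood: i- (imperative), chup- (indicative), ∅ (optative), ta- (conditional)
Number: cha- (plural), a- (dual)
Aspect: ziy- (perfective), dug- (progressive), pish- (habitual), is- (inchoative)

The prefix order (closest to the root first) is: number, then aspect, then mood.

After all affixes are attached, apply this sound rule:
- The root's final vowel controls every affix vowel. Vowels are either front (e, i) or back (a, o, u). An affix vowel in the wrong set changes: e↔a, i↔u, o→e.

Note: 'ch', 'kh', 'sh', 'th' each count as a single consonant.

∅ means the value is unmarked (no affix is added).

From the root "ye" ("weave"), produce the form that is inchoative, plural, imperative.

iischeye

Attach number plural cha- → chaye.
Attach aspect inchoative is- → ischaye.
Attach mood imperative i- → iischaye.
Apply vowel harmony: iischaye → iischeye.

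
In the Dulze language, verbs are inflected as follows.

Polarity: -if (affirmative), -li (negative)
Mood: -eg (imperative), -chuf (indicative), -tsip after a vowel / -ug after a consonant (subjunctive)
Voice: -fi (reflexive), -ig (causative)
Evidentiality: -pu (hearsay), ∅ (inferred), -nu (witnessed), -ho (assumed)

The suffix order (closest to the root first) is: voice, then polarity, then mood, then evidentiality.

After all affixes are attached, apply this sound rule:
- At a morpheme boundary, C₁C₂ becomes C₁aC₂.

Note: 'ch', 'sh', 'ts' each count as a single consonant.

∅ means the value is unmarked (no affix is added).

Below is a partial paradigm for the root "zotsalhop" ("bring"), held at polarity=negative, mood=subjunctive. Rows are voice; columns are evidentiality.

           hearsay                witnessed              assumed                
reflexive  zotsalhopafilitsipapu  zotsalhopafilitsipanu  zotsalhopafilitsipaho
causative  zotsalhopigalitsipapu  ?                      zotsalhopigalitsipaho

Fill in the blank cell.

Attach voice causative -ig → zotsalhopig.
Attach polarity negative -li → zotsalhopigli.
Attach mood subjunctive -tsip (after vowel 'i') → zotsalhopiglitsip.
Attach evidentiality witnessed -nu → zotsalhopiglitsipnu.
Apply epenthesis: zotsalhopiglitsipnu → zotsalhopigalitsipanu.

zotsalhopigalitsipanu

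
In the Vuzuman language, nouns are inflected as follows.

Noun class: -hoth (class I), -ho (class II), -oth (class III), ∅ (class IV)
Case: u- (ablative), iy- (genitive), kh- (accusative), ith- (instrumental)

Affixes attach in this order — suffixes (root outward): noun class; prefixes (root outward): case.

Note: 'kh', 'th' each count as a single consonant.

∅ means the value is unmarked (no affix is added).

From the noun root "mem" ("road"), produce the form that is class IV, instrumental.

ithmem

Attach case instrumental ith- → ithmem.
noun class = class IV: zero marking, form stays ithmem.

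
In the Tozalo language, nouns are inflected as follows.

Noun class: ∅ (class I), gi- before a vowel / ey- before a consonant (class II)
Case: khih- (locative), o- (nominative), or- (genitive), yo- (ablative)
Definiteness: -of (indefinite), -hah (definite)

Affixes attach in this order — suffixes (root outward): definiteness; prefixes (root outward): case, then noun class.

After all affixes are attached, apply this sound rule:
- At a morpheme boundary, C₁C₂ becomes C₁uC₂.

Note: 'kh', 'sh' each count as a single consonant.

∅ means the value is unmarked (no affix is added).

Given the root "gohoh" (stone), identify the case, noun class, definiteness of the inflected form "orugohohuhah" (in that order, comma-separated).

genitive, class I, definite

Segment: or-gohoh-hah.
case: or- → genitive.
noun class: ∅ → class I.
definiteness: -hah → definite.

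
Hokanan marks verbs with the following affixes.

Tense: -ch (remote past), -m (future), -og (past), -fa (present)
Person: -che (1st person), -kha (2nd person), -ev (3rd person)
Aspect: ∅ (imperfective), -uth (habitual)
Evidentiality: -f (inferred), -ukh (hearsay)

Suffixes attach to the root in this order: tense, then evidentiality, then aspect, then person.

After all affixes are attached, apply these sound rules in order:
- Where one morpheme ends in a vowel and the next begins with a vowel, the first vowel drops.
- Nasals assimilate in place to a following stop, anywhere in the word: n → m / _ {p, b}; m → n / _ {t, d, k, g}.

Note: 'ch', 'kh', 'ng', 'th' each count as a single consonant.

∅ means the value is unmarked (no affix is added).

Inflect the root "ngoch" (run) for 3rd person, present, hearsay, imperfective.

Attach tense present -fa → ngochfa.
Attach evidentiality hearsay -ukh → ngochfaukh.
aspect = imperfective: zero marking, form stays ngochfaukh.
Attach person 3rd person -ev → ngochfaukhev.
Apply vowel deletion: ngochfaukhev → ngochfukhev.
Nasal assimilation: no change.

ngochfukhev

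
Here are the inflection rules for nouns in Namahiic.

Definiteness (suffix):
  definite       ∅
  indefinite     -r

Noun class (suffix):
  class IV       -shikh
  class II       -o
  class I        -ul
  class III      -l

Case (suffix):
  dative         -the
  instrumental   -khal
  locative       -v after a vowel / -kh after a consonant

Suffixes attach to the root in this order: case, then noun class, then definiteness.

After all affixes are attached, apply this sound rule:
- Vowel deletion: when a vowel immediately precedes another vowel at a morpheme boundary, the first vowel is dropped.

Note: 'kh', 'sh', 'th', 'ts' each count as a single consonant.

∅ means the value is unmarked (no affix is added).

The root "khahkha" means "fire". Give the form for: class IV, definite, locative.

Attach case locative -v (after vowel 'a') → khahkhav.
Attach noun class class IV -shikh → khahkhavshikh.
definiteness = definite: zero marking, form stays khahkhavshikh.
Vowel deletion: no change.

khahkhavshikh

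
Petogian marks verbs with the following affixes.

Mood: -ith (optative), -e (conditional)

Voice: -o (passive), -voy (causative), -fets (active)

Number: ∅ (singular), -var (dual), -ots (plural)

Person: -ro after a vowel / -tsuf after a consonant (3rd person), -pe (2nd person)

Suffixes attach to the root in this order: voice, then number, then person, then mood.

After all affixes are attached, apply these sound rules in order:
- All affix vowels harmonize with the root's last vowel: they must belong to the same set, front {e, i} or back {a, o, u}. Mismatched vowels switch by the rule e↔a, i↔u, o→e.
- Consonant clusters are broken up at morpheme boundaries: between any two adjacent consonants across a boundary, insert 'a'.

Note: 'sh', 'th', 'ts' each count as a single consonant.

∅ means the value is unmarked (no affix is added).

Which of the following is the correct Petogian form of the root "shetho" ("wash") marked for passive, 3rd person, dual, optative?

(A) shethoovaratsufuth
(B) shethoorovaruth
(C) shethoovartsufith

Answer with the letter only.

Attach voice passive -o → shethoo.
Attach number dual -var → shethoovar.
Attach person 3rd person -tsuf (after consonant 'r') → shethoovartsuf.
Attach mood optative -ith → shethoovartsufith.
Apply vowel harmony: shethoovartsufith → shethoovartsufuth.
Apply epenthesis: shethoovartsufuth → shethoovaratsufuth.
So the correct form is shethoovaratsufuth, option (A).
(C) shethoovartsufith is wrong: it fails to apply the sound rule(s).
(B) shethoorovaruth is wrong: it has the affixes in the wrong order.

A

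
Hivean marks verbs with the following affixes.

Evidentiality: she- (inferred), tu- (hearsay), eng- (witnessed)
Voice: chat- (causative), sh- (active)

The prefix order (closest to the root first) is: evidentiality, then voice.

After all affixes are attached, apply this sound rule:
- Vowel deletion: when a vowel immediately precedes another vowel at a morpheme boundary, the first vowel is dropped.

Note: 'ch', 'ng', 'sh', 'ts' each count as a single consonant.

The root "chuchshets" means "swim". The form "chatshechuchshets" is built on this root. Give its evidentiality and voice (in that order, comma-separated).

inferred, causative

Segment: chat-she-chuchshets.
evidentiality: she- → inferred.
voice: chat- → causative.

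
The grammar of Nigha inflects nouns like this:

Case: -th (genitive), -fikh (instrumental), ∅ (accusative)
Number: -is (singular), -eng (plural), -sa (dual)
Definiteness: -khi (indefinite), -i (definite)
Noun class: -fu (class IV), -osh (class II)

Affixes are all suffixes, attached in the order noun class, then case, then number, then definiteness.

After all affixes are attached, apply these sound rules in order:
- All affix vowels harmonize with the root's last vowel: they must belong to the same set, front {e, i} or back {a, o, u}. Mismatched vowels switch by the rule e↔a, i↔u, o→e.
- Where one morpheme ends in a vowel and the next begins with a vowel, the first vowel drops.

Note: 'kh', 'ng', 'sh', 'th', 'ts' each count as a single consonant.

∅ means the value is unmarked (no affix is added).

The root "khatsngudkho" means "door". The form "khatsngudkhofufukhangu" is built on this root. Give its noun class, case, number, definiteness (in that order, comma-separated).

class IV, instrumental, plural, definite

Segment: khatsngudkho-fu-fikh-eng-i.
noun class: -fu → class IV.
case: -fikh → instrumental.
number: -eng → plural.
definiteness: -i → definite.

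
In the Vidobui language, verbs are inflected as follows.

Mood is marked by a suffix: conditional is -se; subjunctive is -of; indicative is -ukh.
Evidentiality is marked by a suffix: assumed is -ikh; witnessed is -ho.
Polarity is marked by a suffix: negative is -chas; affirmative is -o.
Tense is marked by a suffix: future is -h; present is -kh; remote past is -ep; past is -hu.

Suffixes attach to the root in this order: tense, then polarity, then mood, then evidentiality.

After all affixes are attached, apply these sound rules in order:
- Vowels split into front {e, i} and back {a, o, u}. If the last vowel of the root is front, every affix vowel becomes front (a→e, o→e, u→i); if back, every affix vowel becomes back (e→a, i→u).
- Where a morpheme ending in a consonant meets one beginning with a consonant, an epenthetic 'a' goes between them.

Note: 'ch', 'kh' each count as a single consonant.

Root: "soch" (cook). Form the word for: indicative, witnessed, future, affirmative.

sochahoukhaho

Attach tense future -h → sochh.
Attach polarity affirmative -o → sochho.
Attach mood indicative -ukh → sochhoukh.
Attach evidentiality witnessed -ho → sochhoukhho.
Vowel harmony: no change.
Apply epenthesis: sochhoukhho → sochahoukhaho.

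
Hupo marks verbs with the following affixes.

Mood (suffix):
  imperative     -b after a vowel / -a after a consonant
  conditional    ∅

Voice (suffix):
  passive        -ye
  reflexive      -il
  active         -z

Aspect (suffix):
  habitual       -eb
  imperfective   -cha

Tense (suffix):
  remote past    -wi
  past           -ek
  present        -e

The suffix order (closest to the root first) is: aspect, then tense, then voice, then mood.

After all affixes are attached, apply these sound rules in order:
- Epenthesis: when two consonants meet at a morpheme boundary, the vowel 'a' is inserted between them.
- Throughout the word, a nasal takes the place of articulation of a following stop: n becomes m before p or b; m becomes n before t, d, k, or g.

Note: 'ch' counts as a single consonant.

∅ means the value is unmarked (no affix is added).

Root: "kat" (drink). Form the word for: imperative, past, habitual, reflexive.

Attach aspect habitual -eb → kateb.
Attach tense past -ek → katebek.
Attach voice reflexive -il → katebekil.
Attach mood imperative -a (after consonant 'l') → katebekila.
Epenthesis: no change.
Nasal assimilation: no change.

katebekila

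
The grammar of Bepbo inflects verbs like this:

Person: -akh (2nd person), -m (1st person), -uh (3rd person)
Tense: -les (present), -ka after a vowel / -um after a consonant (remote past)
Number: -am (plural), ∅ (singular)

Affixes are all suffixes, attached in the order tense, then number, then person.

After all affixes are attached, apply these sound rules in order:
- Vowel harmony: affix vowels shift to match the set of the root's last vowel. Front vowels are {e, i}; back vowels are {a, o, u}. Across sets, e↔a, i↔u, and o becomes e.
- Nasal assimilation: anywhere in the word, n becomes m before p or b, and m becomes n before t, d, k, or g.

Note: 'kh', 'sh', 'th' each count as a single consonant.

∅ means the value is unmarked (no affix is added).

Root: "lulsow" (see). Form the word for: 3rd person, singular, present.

lulsowlasuh

Attach tense present -les → lulsowles.
number = singular: zero marking, form stays lulsowles.
Attach person 3rd person -uh → lulsowlesuh.
Apply vowel harmony: lulsowlesuh → lulsowlasuh.
Nasal assimilation: no change.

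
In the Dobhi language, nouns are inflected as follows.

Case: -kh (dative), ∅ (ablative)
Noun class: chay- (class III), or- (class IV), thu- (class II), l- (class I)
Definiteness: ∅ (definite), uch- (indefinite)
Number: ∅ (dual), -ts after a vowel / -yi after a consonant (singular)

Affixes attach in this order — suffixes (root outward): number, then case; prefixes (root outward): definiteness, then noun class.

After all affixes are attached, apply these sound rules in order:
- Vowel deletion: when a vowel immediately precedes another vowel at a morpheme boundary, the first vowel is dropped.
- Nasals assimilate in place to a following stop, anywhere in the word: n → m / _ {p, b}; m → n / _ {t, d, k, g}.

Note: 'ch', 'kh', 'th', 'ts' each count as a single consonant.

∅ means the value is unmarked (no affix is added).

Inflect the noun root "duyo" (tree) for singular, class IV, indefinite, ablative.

oruchduyots

Attach definiteness indefinite uch- → uchduyo.
Attach number singular -ts (after vowel 'o') → uchduyots.
Attach noun class class IV or- → oruchduyots.
case = ablative: zero marking, form stays oruchduyots.
Vowel deletion: no change.
Nasal assimilation: no change.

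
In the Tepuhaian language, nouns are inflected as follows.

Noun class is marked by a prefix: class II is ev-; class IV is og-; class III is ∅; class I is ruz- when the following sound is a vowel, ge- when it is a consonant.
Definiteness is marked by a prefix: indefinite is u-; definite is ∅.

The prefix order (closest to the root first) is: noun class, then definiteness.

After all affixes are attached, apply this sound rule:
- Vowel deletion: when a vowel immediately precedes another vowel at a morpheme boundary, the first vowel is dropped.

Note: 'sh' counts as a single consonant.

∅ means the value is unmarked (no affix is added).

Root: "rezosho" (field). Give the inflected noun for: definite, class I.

gerezosho

Attach noun class class I ge- (before consonant 'r') → gerezosho.
definiteness = definite: zero marking, form stays gerezosho.
Vowel deletion: no change.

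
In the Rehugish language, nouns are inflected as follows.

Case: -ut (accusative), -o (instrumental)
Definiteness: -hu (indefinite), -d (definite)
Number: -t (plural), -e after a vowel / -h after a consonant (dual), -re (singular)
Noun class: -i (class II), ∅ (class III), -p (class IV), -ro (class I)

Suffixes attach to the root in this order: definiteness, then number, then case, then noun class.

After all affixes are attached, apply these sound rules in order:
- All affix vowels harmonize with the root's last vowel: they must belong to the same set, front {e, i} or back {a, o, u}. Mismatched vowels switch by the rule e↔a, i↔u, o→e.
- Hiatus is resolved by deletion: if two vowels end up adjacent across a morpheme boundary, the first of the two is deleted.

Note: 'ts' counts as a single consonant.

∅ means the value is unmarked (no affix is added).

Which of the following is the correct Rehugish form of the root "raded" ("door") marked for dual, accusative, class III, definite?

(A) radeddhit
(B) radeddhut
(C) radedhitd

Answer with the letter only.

A

Attach definiteness definite -d → radedd.
Attach number dual -h (after consonant 'd') → radeddh.
Attach case accusative -ut → radeddhut.
noun class = class III: zero marking, form stays radeddhut.
Apply vowel harmony: radeddhut → radeddhit.
Vowel deletion: no change.
So the correct form is radeddhit, option (A).
(B) radeddhut is wrong: it fails to apply the sound rule(s).
(C) radedhitd is wrong: it has the affixes in the wrong order.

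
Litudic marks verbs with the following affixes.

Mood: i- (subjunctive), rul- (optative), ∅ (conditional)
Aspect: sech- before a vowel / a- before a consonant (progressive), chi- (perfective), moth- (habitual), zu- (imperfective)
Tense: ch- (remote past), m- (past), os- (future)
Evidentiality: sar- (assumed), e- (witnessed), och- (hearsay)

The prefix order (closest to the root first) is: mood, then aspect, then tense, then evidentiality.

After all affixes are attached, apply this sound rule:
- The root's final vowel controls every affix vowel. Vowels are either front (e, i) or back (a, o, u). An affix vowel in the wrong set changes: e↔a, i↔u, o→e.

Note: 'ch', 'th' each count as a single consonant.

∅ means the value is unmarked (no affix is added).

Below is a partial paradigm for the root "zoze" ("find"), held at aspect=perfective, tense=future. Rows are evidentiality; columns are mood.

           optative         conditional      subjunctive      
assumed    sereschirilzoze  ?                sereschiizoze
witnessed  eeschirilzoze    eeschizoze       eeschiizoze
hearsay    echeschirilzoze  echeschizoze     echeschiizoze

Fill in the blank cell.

mood = conditional: zero marking, form stays zoze.
Attach aspect perfective chi- → chizoze.
Attach tense future os- → oschizoze.
Attach evidentiality assumed sar- → saroschizoze.
Apply vowel harmony: saroschizoze → sereschizoze.

sereschizoze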